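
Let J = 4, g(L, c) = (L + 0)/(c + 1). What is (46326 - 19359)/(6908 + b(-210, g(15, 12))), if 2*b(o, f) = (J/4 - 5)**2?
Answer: 26967/6916 ≈ 3.8992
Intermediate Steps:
g(L, c) = L/(1 + c)
b(o, f) = 8 (b(o, f) = (4/4 - 5)**2/2 = (4*(1/4) - 5)**2/2 = (1 - 5)**2/2 = (1/2)*(-4)**2 = (1/2)*16 = 8)
(46326 - 19359)/(6908 + b(-210, g(15, 12))) = (46326 - 19359)/(6908 + 8) = 26967/6916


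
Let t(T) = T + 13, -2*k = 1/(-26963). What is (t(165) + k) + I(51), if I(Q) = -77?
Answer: 5446527/53926 ≈ 101.00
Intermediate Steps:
k = 1/53926 (k = -1/2/(-26963) = -1/2*(-1/26963) = 1/53926 ≈ 1.8544e-5)
t(T) = 13 + T
(t(165) + k) + I(51) = ((13 + 165) + 1/53926) - 77 = (178 + 1/53926) - 77 = 9598829/53926 - 77 = 5446527/53926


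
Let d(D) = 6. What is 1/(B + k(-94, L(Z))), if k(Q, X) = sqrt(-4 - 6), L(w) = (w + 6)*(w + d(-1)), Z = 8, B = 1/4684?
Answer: 4684/219398561 - 21939856*I*sqrt(10)/219398561 ≈ 2.1349e-5 - 0.31623*I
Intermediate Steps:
B = 1/4684 ≈ 0.00021349
L(w) = (6 + w)**2 (L(w) = (w + 6)*(w + 6) = (6 + w)*(6 + w) = (6 + w)**2)
k(Q, X) = I*sqrt(10) (k(Q, X) = sqrt(-10) = I*sqrt(10))
1/(B + k(-94, L(Z))) = 1/(1/4684 + I*sqrt(10))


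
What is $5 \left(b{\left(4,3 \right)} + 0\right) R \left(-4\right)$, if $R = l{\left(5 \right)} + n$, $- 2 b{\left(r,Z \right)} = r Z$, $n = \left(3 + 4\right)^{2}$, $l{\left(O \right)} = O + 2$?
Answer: $6720$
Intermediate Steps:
$l{\left(O \right)} = 2 + O$
$n = 49$ ($n = 7^{2} = 49$)
$b{\left(r,Z \right)} = - \frac{Z r}{2}$ ($b{\left(r,Z \right)} = - \frac{r Z}{2} = - \frac{Z r}{2}$)
$R = 56$ ($R = \left(2 + 5\right) + 49 = 7 + 49 = 56$)
$5 \left(b{\left(4,3 \right)} + 0\right) R \left(-4\right) = 5 \left(\left(- \frac{1}{2}\right) 3 \cdot 4 + 0\right) 56 \left(-4\right) = 5 \left(-6 + 0\right) 56 \left(-4\right) = 5 \left(\left(-6\right) 56\right) \left(-4\right) = 5 \left(-336\right) \left(-4\right) = \left(-1680\right) \left(-4\right) = 6720$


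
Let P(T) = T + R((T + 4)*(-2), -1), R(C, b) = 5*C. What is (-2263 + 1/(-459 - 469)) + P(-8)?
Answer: -2070369/928 ≈ -2231.0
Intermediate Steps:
P(T) = -40 - 9*T (P(T) = T + 5*((T + 4)*(-2)) = T + 5*((4 + T)*(-2)) = T + 5*(-8 - 2*T) = T + (-40 - 10*T) = -40 - 9*T)
(-2263 + 1/(-459 - 469)) + P(-8) = (-2263 + 1/(-459 - 469)) + (-40 - 9*(-8)) = (-2263 + 1/(-928)) + (-40 + 72) = (-2263 - 1/928) + 32 = -2100065/928 + 32 = -2070369/928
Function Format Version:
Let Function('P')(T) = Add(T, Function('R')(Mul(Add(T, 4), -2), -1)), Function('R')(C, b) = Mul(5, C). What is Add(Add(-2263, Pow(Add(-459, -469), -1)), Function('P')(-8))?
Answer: Rational(-2070369, 928) ≈ -2231.0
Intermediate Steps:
Function('P')(T) = Add(-40, Mul(-9, T)) (Function('P')(T) = Add(T, Mul(5, Mul(Add(T, 4), -2))) = Add(T, Mul(5, Mul(Add(4, T), -2))) = Add(T, Mul(5, Add(-8, Mul(-2, T)))) = Add(T, Add(-40, Mul(-10, T))) = Add(-40, Mul(-9, T)))
Add(Add(-2263, Pow(Add(-459, -469), -1)), Function('P')(-8)) = Add(Add(-2263, Pow(Add(-459, -469), -1)), Add(-40, Mul(-9, -8))) = Add(Add(-2263, Pow(-928, -1)), Add(-40, 72)) = Add(Add(-2263, Rational(-1, 928)), 32) = Add(Rational(-2100065, 928), 32) = Rational(-2070369, 928)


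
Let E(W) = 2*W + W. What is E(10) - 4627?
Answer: -4597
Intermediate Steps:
E(W) = 3*W
E(10) - 4627 = 3*10 - 4627 = 30 - 4627 = -4597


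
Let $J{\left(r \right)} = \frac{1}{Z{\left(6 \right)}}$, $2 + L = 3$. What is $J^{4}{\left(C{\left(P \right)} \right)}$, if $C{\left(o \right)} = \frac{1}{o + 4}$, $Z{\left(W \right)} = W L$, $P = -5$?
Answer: $\frac{1}{1296} \approx 0.0007716$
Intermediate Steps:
$L = 1$ ($L = -2 + 3 = 1$)
$Z{\left(W \right)} = W$ ($Z{\left(W \right)} = W 1 = W$)
$C{\left(o \right)} = \frac{1}{4 + o}$
$J{\left(r \right)} = \frac{1}{6}$
$J^{4}{\left(C{\left(P \right)} \right)} = \left(\frac{1}{6}\right)^{4} = \frac{1}{1296}$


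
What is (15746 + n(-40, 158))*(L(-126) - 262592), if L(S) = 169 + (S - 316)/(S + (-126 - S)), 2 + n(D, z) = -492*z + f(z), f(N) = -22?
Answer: 1025241989992/63 ≈ 1.6274e+10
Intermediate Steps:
n(D, z) = -24 - 492*z (n(D, z) = -2 + (-492*z - 22) = -2 + (-22 - 492*z) = -24 - 492*z)
L(S) = 10805/63 - S/126 (L(S) = 169 + (-316 + S)/(-126) = 169 + (-316 + S)*(-1/126) = 169 + (158/63 - S/126) = 10805/63 - S/126)
(15746 + n(-40, 158))*(L(-126) - 262592) = (15746 + (-24 - 492*158))*((10805/63 - 1/126*(-126)) - 262592) = (15746 + (-24 - 77736))*((10805/63 + 1) - 262592) = (15746 - 77760)*(10868/63 - 262592) = -62014*(-16532428/63) = 1025241989992/63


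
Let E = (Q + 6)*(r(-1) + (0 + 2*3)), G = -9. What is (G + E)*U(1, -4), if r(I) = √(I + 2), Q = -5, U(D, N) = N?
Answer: 8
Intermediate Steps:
r(I) = √(2 + I)
E = 7 (E = (-5 + 6)*(√(2 - 1) + (0 + 2*3)) = 1*(√1 + (0 + 6)) = 1*(1 + 6) = 1*7 = 7)
(G + E)*U(1, -4) = (-9 + 7)*(-4) = -2*(-4) = 8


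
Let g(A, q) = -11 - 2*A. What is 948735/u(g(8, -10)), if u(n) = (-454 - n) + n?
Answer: -948735/454 ≈ -2089.7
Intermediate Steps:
u(n) = -454
948735/u(g(8, -10)) = 948735/(-454) = 948735*(-1/454) = -948735/454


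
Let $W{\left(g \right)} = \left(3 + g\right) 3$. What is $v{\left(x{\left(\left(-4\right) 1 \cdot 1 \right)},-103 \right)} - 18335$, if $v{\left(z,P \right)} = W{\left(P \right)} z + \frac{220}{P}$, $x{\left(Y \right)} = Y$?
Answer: $- \frac{1765125}{103} \approx -17137.0$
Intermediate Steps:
$W{\left(g \right)} = 9 + 3 g$
$v{\left(z,P \right)} = \frac{220}{P} + z \left(9 + 3 P\right)$ ($v{\left(z,P \right)} = \left(9 + 3 P\right) z + \frac{220}{P} = z \left(9 + 3 P\right) + \frac{220}{P} = \frac{220}{P} + z \left(9 + 3 P\right)$)
$v{\left(x{\left(\left(-4\right) 1 \cdot 1 \right)},-103 \right)} - 18335 = \frac{220 + 3 \left(-103\right) \left(-4\right) 1 \cdot 1 \left(3 - 103\right)}{-103} - 18335 = - \frac{220 + 3 \left(-103\right) \left(\left(-4\right) 1\right) \left(-100\right)}{103} - 18335 = - \frac{220 + 3 \left(-103\right) \left(-4\right) \left(-100\right)}{103} - 18335 = - \frac{220 - 123600}{103} - 18335 = \left(- \frac{1}{103}\right) \left(-123380\right) - 18335 = \frac{123380}{103} - 18335 = - \frac{1765125}{103}$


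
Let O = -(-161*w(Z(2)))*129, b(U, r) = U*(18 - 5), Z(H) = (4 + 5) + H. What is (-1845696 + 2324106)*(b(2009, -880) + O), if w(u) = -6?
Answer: -47121949770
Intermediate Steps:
Z(H) = 9 + H
b(U, r) = 13*U (b(U, r) = U*13 = 13*U)
O = -124614 (O = -(-161*(-6))*129 = -966*129 = -1*124614 = -124614)
(-1845696 + 2324106)*(b(2009, -880) + O) = (-1845696 + 2324106)*(13*2009 - 124614) = 478410*(26117 - 124614) = 478410*(-98497) = -47121949770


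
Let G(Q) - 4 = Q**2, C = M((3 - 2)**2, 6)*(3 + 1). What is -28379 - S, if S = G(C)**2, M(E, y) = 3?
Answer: -50283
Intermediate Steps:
C = 12 (C = 3*(3 + 1) = 3*4 = 12)
G(Q) = 4 + Q**2
S = 21904 (S = (4 + 12**2)**2 = (4 + 144)**2 = 148**2 = 21904)
-28379 - S = -28379 - 1*21904 = -28379 - 21904 = -50283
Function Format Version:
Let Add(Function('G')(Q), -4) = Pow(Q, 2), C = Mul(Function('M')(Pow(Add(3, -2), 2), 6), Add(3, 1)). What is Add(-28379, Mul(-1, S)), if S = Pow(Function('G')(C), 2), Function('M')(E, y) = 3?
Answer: -50283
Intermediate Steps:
C = 12 (C = Mul(3, Add(3, 1)) = Mul(3, 4) = 12)
Function('G')(Q) = Add(4, Pow(Q, 2))
S = 21904 (S = Pow(Add(4, Pow(12, 2)), 2) = Pow(Add(4, 144), 2) = Pow(148, 2) = 21904)
Add(-28379, Mul(-1, S)) = Add(-28379, Mul(-1, 21904)) = Add(-28379, -21904) = -50283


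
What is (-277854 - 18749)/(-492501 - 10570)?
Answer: 296603/503071 ≈ 0.58958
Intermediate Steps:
(-277854 - 18749)/(-492501 - 10570) = -296603/(-503071) = -296603*(-1/503071) = 296603/503071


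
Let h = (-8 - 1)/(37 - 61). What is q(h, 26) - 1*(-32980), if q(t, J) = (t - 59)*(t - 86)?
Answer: 2431985/64 ≈ 38000.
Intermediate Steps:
h = 3/8 (h = -9/(-24) = -9*(-1/24) = 3/8 ≈ 0.37500)
q(t, J) = (-86 + t)*(-59 + t) (q(t, J) = (-59 + t)*(-86 + t) = (-86 + t)*(-59 + t))
q(h, 26) - 1*(-32980) = (5074 + (3/8)**2 - 145*3/8) - 1*(-32980) = (5074 + 9/64 - 435/8) + 32980 = 321265/64 + 32980 = 2431985/64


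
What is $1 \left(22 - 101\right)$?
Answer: $-79$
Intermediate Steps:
$1 \left(22 - 101\right) = 1 \left(-79\right) = -79$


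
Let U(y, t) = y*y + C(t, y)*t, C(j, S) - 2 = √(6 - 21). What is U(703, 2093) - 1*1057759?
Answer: -559364 + 2093*I*√15 ≈ -5.5936e+5 + 8106.2*I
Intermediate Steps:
C(j, S) = 2 + I*√15 (C(j, S) = 2 + √(6 - 21) = 2 + √(-15) = 2 + I*√15)
U(y, t) = y² + t*(2 + I*√15) (U(y, t) = y*y + (2 + I*√15)*t = y² + t*(2 + I*√15))
U(703, 2093) - 1*1057759 = (703² + 2093*(2 + I*√15)) - 1*1057759 = (494209 + (4186 + 2093*I*√15)) - 1057759 = (498395 + 2093*I*√15) - 1057759 = -559364 + 2093*I*√15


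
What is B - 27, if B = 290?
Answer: 263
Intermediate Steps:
B - 27 = 290 - 27 = 263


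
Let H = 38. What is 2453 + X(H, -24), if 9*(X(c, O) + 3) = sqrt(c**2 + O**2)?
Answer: 2450 + 2*sqrt(505)/9 ≈ 2455.0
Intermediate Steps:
X(c, O) = -3 + sqrt(O**2 + c**2)/9 (X(c, O) = -3 + sqrt(c**2 + O**2)/9 = -3 + sqrt(O**2 + c**2)/9)
2453 + X(H, -24) = 2453 + (-3 + sqrt((-24)**2 + 38**2)/9) = 2453 + (-3 + sqrt(576 + 1444)/9) = 2453 + (-3 + sqrt(2020)/9) = 2453 + (-3 + (2*sqrt(505))/9) = 2453 + (-3 + 2*sqrt(505)/9) = 2450 + 2*sqrt(505)/9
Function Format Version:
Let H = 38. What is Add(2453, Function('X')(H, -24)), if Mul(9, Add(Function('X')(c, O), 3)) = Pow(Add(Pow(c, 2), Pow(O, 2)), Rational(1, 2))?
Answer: Add(2450, Mul(Rational(2, 9), Pow(505, Rational(1, 2)))) ≈ 2455.0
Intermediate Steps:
Function('X')(c, O) = Add(-3, Mul(Rational(1, 9), Pow(Add(Pow(O, 2), Pow(c, 2)), Rational(1, 2)))) (Function('X')(c, O) = Add(-3, Mul(Rational(1, 9), Pow(Add(Pow(c, 2), Pow(O, 2)), Rational(1, 2)))) = Add(-3, Mul(Rational(1, 9), Pow(Add(Pow(O, 2), Pow(c, 2)), Rational(1, 2)))))
Add(2453, Function('X')(H, -24)) = Add(2453, Add(-3, Mul(Rational(1, 9), Pow(Add(Pow(-24, 2), Pow(38, 2)), Rational(1, 2))))) = Add(2453, Add(-3, Mul(Rational(1, 9), Pow(Add(576, 1444), Rational(1, 2))))) = Add(2453, Add(-3, Mul(Rational(1, 9), Pow(2020, Rational(1, 2))))) = Add(2453, Add(-3, Mul(Rational(1, 9), Mul(2, Pow(505, Rational(1, 2)))))) = Add(2453, Add(-3, Mul(Rational(2, 9), Pow(505, Rational(1, 2))))) = Add(2450, Mul(Rational(2, 9), Pow(505, Rational(1, 2))))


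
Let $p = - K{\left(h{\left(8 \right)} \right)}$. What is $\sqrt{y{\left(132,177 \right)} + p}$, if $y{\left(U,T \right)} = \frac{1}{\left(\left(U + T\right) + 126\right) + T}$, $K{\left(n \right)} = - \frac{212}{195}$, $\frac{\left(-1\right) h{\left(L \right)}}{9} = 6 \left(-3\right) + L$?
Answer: $\frac{\sqrt{47860865}}{6630} \approx 1.0435$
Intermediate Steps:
$h{\left(L \right)} = 162 - 9 L$ ($h{\left(L \right)} = - 9 \left(6 \left(-3\right) + L\right) = - 9 \left(-18 + L\right) = 162 - 9 L$)
$K{\left(n \right)} = - \frac{212}{195}$ ($K{\left(n \right)} = \left(-212\right) \frac{1}{195} = - \frac{212}{195}$)
$y{\left(U,T \right)} = \frac{1}{126 + U + 2 T}$ ($y{\left(U,T \right)} = \frac{1}{\left(\left(T + U\right) + 126\right) + T} = \frac{1}{\left(126 + T + U\right) + T} = \frac{1}{126 + U + 2 T}$)
$p = \frac{212}{195}$ ($p = \left(-1\right) \left(- \frac{212}{195}\right) = \frac{212}{195} \approx 1.0872$)
$\sqrt{y{\left(132,177 \right)} + p} = \sqrt{\frac{1}{126 + 132 + 2 \cdot 177} + \frac{212}{195}} = \sqrt{\frac{1}{126 + 132 + 354} + \frac{212}{195}} = \sqrt{\frac{1}{612} + \frac{212}{195}} = \sqrt{\frac{43313}{39780}} = \frac{\sqrt{47860865}}{6630}$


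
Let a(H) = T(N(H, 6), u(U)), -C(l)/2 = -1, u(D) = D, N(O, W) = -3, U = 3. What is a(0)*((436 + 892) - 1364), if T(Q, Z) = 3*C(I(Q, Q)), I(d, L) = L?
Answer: -216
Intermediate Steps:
C(l) = 2 (C(l) = -2*(-1) = 2)
T(Q, Z) = 6 (T(Q, Z) = 3*2 = 6)
a(H) = 6
a(0)*((436 + 892) - 1364) = 6*((436 + 892) - 1364) = 6*(1328 - 1364) = 6*(-36) = -216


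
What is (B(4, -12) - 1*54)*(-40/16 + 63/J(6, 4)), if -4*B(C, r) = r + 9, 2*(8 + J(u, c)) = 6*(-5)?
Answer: 51333/184 ≈ 278.98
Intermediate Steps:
J(u, c) = -23 (J(u, c) = -8 + (6*(-5))/2 = -8 + (½)*(-30) = -8 - 15 = -23)
B(C, r) = -9/4 - r/4 (B(C, r) = -(r + 9)/4 = -(9 + r)/4 = -9/4 - r/4)
(B(4, -12) - 1*54)*(-40/16 + 63/J(6, 4)) = ((-9/4 - ¼*(-12)) - 1*54)*(-40/16 + 63/(-23)) = ((-9/4 + 3) - 54)*(-40*1/16 + 63*(-1/23)) = (¾ - 54)*(-5/2 - 63/23) = -213/4*(-241/46) = 51333/184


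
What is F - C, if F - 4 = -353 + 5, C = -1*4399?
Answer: 4055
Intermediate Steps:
C = -4399
F = -344 (F = 4 + (-353 + 5) = 4 - 348 = -344)
F - C = -344 - 1*(-4399) = -344 + 4399 = 4055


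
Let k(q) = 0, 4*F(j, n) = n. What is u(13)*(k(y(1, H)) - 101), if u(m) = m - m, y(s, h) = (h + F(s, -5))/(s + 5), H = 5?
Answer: 0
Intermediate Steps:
F(j, n) = n/4
y(s, h) = (-5/4 + h)/(5 + s) (y(s, h) = (h + (¼)*(-5))/(s + 5) = (h - 5/4)/(5 + s) = (-5/4 + h)/(5 + s))
u(m) = 0
u(13)*(k(y(1, H)) - 101) = 0*(0 - 101) = 0*(-101) = 0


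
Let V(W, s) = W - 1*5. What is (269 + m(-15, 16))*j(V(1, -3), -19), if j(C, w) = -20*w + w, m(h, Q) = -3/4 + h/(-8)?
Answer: 780121/8 ≈ 97515.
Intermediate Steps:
V(W, s) = -5 + W (V(W, s) = W - 5 = -5 + W)
m(h, Q) = -¾ - h/8 (m(h, Q) = -3*¼ + h*(-⅛) = -¾ - h/8)
j(C, w) = -19*w
(269 + m(-15, 16))*j(V(1, -3), -19) = (269 + (-¾ - ⅛*(-15)))*(-19*(-19)) = (269 + (-¾ + 15/8))*361 = (269 + 9/8)*361 = (2161/8)*361 = 780121/8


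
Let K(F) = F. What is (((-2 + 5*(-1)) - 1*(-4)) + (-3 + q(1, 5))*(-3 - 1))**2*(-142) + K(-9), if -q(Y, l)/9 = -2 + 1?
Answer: -103527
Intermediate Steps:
q(Y, l) = 9 (q(Y, l) = -9*(-2 + 1) = -9*(-1) = 9)
(((-2 + 5*(-1)) - 1*(-4)) + (-3 + q(1, 5))*(-3 - 1))**2*(-142) + K(-9) = (((-2 + 5*(-1)) - 1*(-4)) + (-3 + 9)*(-3 - 1))**2*(-142) - 9 = (((-2 - 5) + 4) + 6*(-4))**2*(-142) - 9 = ((-7 + 4) - 24)**2*(-142) - 9 = (-3 - 24)**2*(-142) - 9 = (-27)**2*(-142) - 9 = 729*(-142) - 9 = -103518 - 9 = -103527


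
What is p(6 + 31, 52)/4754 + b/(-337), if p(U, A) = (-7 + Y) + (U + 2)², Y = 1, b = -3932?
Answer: 19203283/1602098 ≈ 11.986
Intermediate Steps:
p(U, A) = -6 + (2 + U)² (p(U, A) = (-7 + 1) + (U + 2)² = -6 + (2 + U)²)
p(6 + 31, 52)/4754 + b/(-337) = (-6 + (2 + (6 + 31))²)/4754 - 3932/(-337) = (-6 + (2 + 37)²)*(1/4754) - 3932*(-1/337) = (-6 + 39²)*(1/4754) + 3932/337 = (-6 + 1521)*(1/4754) + 3932/337 = 1515*(1/4754) + 3932/337 = 1515/4754 + 3932/337 = 19203283/1602098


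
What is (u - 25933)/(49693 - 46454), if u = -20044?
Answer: -45977/3239 ≈ -14.195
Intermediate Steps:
(u - 25933)/(49693 - 46454) = (-20044 - 25933)/(49693 - 46454) = -45977/3239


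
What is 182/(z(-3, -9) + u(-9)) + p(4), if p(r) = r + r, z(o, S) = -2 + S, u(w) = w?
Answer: -11/10 ≈ -1.1000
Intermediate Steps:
p(r) = 2*r
182/(z(-3, -9) + u(-9)) + p(4) = 182/((-2 - 9) - 9) + 2*4 = 182/(-11 - 9) + 8 = 182/(-20) + 8 = -1/20*182 + 8 = -91/10 + 8 = -11/10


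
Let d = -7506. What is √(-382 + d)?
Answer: 4*I*√493 ≈ 88.814*I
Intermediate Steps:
√(-382 + d) = √(-382 - 7506) = √(-7888) = 4*I*√493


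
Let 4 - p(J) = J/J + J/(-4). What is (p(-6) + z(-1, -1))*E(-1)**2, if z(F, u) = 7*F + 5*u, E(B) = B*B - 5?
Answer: -168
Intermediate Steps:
E(B) = -5 + B**2 (E(B) = B**2 - 5 = -5 + B**2)
z(F, u) = 5*u + 7*F
p(J) = 3 + J/4 (p(J) = 4 - (J/J + J/(-4)) = 4 - (1 + J*(-1/4)) = 4 - (1 - J/4) = 4 + (-1 + J/4) = 3 + J/4)
(p(-6) + z(-1, -1))*E(-1)**2 = ((3 + (1/4)*(-6)) + (5*(-1) + 7*(-1)))*(-5 + (-1)**2)**2 = ((3 - 3/2) + (-5 - 7))*(-5 + 1)**2 = (3/2 - 12)*(-4)**2 = -21/2*16 = -168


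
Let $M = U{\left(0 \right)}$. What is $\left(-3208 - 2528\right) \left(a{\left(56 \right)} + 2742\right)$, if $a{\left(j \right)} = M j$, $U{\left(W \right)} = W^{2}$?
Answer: $-15728112$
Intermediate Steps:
$M = 0$ ($M = 0^{2} = 0$)
$a{\left(j \right)} = 0$ ($a{\left(j \right)} = 0 j = 0$)
$\left(-3208 - 2528\right) \left(a{\left(56 \right)} + 2742\right) = \left(-3208 - 2528\right) \left(0 + 2742\right) = \left(-5736\right) 2742 = -15728112$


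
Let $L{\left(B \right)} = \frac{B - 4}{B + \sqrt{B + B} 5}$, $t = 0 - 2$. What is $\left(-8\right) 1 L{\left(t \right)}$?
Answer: $- \frac{12}{13} - \frac{60 i}{13} \approx -0.92308 - 4.6154 i$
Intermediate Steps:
$t = -2$
$L{\left(B \right)} = \frac{-4 + B}{B + 5 \sqrt{2} \sqrt{B}}$ ($L{\left(B \right)} = \frac{-4 + B}{B + \sqrt{2 B} 5} = \frac{-4 + B}{B + \sqrt{2} \sqrt{B} 5} = \frac{-4 + B}{B + 5 \sqrt{2} \sqrt{B}}$)
$\left(-8\right) 1 L{\left(t \right)} = \left(-8\right) 1 \frac{-4 - 2}{-2 + 5 \sqrt{2} \sqrt{-2}} = - 8 \frac{1}{-2 + 5 \sqrt{2} i \sqrt{2}} \left(-6\right) = - 8 \frac{1}{-2 + 10 i} \left(-6\right) = - 8 \frac{-2 - 10 i}{104} \left(-6\right) = - 8 \left(- \frac{3 \left(-2 - 10 i\right)}{52}\right) = \frac{6 \left(-2 - 10 i\right)}{13}$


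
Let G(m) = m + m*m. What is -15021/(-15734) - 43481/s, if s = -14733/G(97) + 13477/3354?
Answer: -1363188826434576/77389527745 ≈ -17615.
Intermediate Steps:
G(m) = m + m²
s = 19674470/7970781 (s = -14733*1/(97*(1 + 97)) + 13477/3354 = -14733/(97*98) + 13477*(1/3354) = -14733/9506 + 13477/3354 = 19674470/7970781 ≈ 2.4683)
-15021/(-15734) - 43481/s = -15021/(-15734) - 43481/19674470/7970781 = -15021*(-1/15734) - 43481*7970781/19674470 = 15021/15734 - 346577528661/19674470 = -1363188826434576/77389527745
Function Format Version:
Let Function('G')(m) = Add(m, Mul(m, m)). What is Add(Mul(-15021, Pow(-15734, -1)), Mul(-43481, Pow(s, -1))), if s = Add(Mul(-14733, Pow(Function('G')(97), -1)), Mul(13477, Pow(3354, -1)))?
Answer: Rational(-1363188826434576, 77389527745) ≈ -17615.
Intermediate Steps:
Function('G')(m) = Add(m, Pow(m, 2))
s = Rational(19674470, 7970781) (s = Add(Mul(-14733, Pow(Mul(97, Add(1, 97)), -1)), Mul(13477, Pow(3354, -1))) = Add(Mul(-14733, Pow(Mul(97, 98), -1)), Mul(13477, Rational(1, 3354))) = Add(Mul(-14733, Pow(9506, -1)), Rational(13477, 3354)) = Add(Mul(-14733, Rational(1, 9506)), Rational(13477, 3354)) = Add(Rational(-14733, 9506), Rational(13477, 3354)) = Rational(19674470, 7970781) ≈ 2.4683)
Add(Mul(-15021, Pow(-15734, -1)), Mul(-43481, Pow(s, -1))) = Add(Mul(-15021, Pow(-15734, -1)), Mul(-43481, Pow(Rational(19674470, 7970781), -1))) = Add(Mul(-15021, Rational(-1, 15734)), Mul(-43481, Rational(7970781, 19674470))) = Add(Rational(15021, 15734), Rational(-346577528661, 19674470)) = Rational(-1363188826434576, 77389527745)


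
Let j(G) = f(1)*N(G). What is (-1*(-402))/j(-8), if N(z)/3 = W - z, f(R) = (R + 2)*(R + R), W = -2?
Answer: 67/18 ≈ 3.7222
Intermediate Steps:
f(R) = 2*R*(2 + R) (f(R) = (2 + R)*(2*R) = 2*R*(2 + R))
N(z) = -6 - 3*z (N(z) = 3*(-2 - z) = -6 - 3*z)
j(G) = -36 - 18*G (j(G) = (2*1*(2 + 1))*(-6 - 3*G) = (2*1*3)*(-6 - 3*G) = 6*(-6 - 3*G) = -36 - 18*G)
(-1*(-402))/j(-8) = (-1*(-402))/(-36 - 18*(-8)) = 402/(-36 + 144) = 402/108 = 402*(1/108) = 67/18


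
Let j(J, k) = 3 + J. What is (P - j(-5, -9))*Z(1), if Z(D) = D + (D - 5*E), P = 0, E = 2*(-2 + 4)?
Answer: -36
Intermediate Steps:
E = 4 (E = 2*2 = 4)
Z(D) = -20 + 2*D (Z(D) = D + (D - 5*4) = D + (D - 20) = D + (-20 + D) = -20 + 2*D)
(P - j(-5, -9))*Z(1) = (0 - (3 - 5))*(-20 + 2*1) = (0 - 1*(-2))*(-20 + 2) = (0 + 2)*(-18) = 2*(-18) = -36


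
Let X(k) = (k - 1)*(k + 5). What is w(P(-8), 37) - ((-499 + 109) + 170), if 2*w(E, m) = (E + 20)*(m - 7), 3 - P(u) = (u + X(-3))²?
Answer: -3275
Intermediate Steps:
X(k) = (-1 + k)*(5 + k)
P(u) = 3 - (-8 + u)² (P(u) = 3 - (u + (-5 + (-3)² + 4*(-3)))² = 3 - (u + (-5 + 9 - 12))² = 3 - (u - 8)² = 3 - (-8 + u)²)
w(E, m) = (-7 + m)*(20 + E)/2 (w(E, m) = ((E + 20)*(m - 7))/2 = ((20 + E)*(-7 + m))/2 = ((-7 + m)*(20 + E))/2 = (-7 + m)*(20 + E)/2)
w(P(-8), 37) - ((-499 + 109) + 170) = (-70 + 10*37 - 7*(3 - (-8 - 8)²)/2 + (½)*(3 - (-8 - 8)²)*37) - ((-499 + 109) + 170) = (-70 + 370 - 7*(3 - 1*(-16)²)/2 + (½)*(3 - 1*(-16)²)*37) - (-390 + 170) = (-70 + 370 - 7*(3 - 1*256)/2 + (½)*(3 - 1*256)*37) - 1*(-220) = (-70 + 370 - 7*(3 - 256)/2 + (½)*(3 - 256)*37) + 220 = (-70 + 370 - 7/2*(-253) + (½)*(-253)*37) + 220 = (-70 + 370 + 1771/2 - 9361/2) + 220 = -3495 + 220 = -3275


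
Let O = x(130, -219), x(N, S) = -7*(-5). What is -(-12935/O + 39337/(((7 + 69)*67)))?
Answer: 12897645/35644 ≈ 361.85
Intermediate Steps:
x(N, S) = 35
O = 35
-(-12935/O + 39337/(((7 + 69)*67))) = -(-12935/35 + 39337/(((7 + 69)*67))) = -(-12935*1/35 + 39337/((76*67))) = -(-2587/7 + 39337/5092) = -1*(-12897645/35644) = 12897645/35644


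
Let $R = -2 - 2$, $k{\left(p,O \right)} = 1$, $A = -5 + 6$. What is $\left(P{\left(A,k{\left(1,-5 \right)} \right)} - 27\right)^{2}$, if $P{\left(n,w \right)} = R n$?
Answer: $961$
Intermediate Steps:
$A = 1$
$R = -4$
$P{\left(n,w \right)} = - 4 n$
$\left(P{\left(A,k{\left(1,-5 \right)} \right)} - 27\right)^{2} = \left(\left(-4\right) 1 - 27\right)^{2} = \left(-4 - 27\right)^{2} = \left(-31\right)^{2} = 961$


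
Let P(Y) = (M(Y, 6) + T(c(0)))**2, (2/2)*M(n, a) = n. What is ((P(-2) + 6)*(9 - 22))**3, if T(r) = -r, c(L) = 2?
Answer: -23393656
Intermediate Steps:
M(n, a) = n
P(Y) = (-2 + Y)**2 (P(Y) = (Y - 1*2)**2 = (Y - 2)**2 = (-2 + Y)**2)
((P(-2) + 6)*(9 - 22))**3 = (((-2 - 2)**2 + 6)*(9 - 22))**3 = (((-4)**2 + 6)*(-13))**3 = ((16 + 6)*(-13))**3 = (22*(-13))**3 = (-286)**3 = -23393656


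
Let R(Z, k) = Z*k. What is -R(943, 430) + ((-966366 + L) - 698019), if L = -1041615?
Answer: -3111490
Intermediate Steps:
-R(943, 430) + ((-966366 + L) - 698019) = -943*430 + ((-966366 - 1041615) - 698019) = -1*405490 + (-2007981 - 698019) = -405490 - 2706000 = -3111490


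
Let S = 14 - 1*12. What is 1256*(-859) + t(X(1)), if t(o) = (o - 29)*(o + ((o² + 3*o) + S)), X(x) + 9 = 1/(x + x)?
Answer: -8643307/8 ≈ -1.0804e+6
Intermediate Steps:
S = 2 (S = 14 - 12 = 2)
X(x) = -9 + 1/(2*x) (X(x) = -9 + 1/(x + x) = -9 + 1/(2*x))
t(o) = (-29 + o)*(2 + o² + 4*o) (t(o) = (o - 29)*(o + ((o² + 3*o) + 2)) = (-29 + o)*(o + (2 + o² + 3*o)) = (-29 + o)*(2 + o² + 4*o))
1256*(-859) + t(X(1)) = 1256*(-859) + (-58 + (-9 + (½)/1)³ - 114*(-9 + (½)/1) - 25*(-9 + (½)/1)²) = -1078904 + (-58 + (-9 + (½)*1)³ - 114*(-9 + (½)*1) - 25*(-9 + (½)*1)²) = -1078904 + (-58 + (-9 + ½)³ - 114*(-9 + ½) - 25*(-9 + ½)²) = -1078904 + (-58 + (-17/2)³ - 114*(-17/2) - 25*(-17/2)²) = -1078904 + (-58 - 4913/8 + 969 - 25*289/4) = -1078904 + (-58 - 4913/8 + 969 - 7225/4) = -1078904 - 12075/8 = -8643307/8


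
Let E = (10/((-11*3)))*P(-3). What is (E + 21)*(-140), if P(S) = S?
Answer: -33740/11 ≈ -3067.3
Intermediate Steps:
E = 10/11 (E = (10/((-11*3)))*(-3) = (10/(-33))*(-3) = (10*(-1/33))*(-3) = -10/33*(-3) = 10/11 ≈ 0.90909)
(E + 21)*(-140) = (10/11 + 21)*(-140) = (241/11)*(-140) = -33740/11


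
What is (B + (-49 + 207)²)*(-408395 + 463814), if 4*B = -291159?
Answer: -10601820957/4 ≈ -2.6505e+9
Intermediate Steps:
B = -291159/4 (B = (¼)*(-291159) = -291159/4 ≈ -72790.)
(B + (-49 + 207)²)*(-408395 + 463814) = (-291159/4 + (-49 + 207)²)*(-408395 + 463814) = (-291159/4 + 158²)*55419 = (-291159/4 + 24964)*55419 = -191303/4*55419 = -10601820957/4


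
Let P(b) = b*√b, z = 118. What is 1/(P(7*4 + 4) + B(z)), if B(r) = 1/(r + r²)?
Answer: -14042/6461120970751 + 25238753792*√2/6461120970751 ≈ 0.0055243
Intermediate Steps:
P(b) = b^(3/2)
1/(P(7*4 + 4) + B(z)) = 1/((7*4 + 4)^(3/2) + 1/(118*(1 + 118))) = 1/((28 + 4)^(3/2) + (1/118)/119) = 1/(32^(3/2) + (1/118)*(1/119)) = 1/(128*√2 + 1/14042) = 1/(1/14042 + 128*√2)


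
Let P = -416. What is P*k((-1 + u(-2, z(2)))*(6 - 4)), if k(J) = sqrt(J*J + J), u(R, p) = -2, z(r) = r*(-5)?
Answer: -416*sqrt(30) ≈ -2278.5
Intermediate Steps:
z(r) = -5*r
k(J) = sqrt(J + J**2) (k(J) = sqrt(J**2 + J) = sqrt(J + J**2))
P*k((-1 + u(-2, z(2)))*(6 - 4)) = -416*sqrt((1 + (-1 - 2)*(6 - 4))*(-1 - 2)*(6 - 4)) = -416*sqrt(30)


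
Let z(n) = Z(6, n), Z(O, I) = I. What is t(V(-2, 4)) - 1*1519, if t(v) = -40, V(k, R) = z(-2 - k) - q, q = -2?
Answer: -1559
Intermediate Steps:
z(n) = n
V(k, R) = -k (V(k, R) = (-2 - k) - 1*(-2) = (-2 - k) + 2 = -k)
t(V(-2, 4)) - 1*1519 = -40 - 1*1519 = -40 - 1519 = -1559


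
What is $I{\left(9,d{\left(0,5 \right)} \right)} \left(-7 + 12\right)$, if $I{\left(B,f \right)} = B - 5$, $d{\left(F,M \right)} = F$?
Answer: $20$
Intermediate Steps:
$I{\left(B,f \right)} = -5 + B$ ($I{\left(B,f \right)} = B - 5 = -5 + B$)
$I{\left(9,d{\left(0,5 \right)} \right)} \left(-7 + 12\right) = \left(-5 + 9\right) \left(-7 + 12\right) = 4 \cdot 5 = 20$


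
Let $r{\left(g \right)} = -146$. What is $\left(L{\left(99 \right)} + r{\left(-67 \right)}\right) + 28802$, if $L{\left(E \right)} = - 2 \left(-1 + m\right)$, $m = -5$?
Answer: $28668$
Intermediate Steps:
$L{\left(E \right)} = 12$ ($L{\left(E \right)} = - 2 \left(-1 - 5\right) = \left(-2\right) \left(-6\right) = 12$)
$\left(L{\left(99 \right)} + r{\left(-67 \right)}\right) + 28802 = \left(12 - 146\right) + 28802 = -134 + 28802 = 28668$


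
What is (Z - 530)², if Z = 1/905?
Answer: 230063163201/819025 ≈ 2.8090e+5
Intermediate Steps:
Z = 1/905 ≈ 0.0011050
(Z - 530)² = (1/905 - 530)² = (-479649/905)² = 230063163201/819025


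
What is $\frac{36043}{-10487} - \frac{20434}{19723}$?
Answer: $- \frac{925167447}{206835101} \approx -4.473$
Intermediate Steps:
$\frac{36043}{-10487} - \frac{20434}{19723} = 36043 \left(- \frac{1}{10487}\right) - \frac{20434}{19723} = - \frac{36043}{10487} - \frac{20434}{19723} = - \frac{925167447}{206835101}$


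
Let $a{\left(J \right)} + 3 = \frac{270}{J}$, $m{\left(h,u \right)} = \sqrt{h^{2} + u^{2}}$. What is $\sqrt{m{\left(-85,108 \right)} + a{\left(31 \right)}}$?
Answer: $\frac{\sqrt{5487 + 961 \sqrt{18889}}}{31} \approx 11.964$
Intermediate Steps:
$a{\left(J \right)} = -3 + \frac{270}{J}$
$\sqrt{m{\left(-85,108 \right)} + a{\left(31 \right)}} = \sqrt{\sqrt{\left(-85\right)^{2} + 108^{2}} - \left(3 - \frac{270}{31}\right)} = \sqrt{\sqrt{7225 + 11664} + \left(-3 + 270 \cdot \frac{1}{31}\right)} = \sqrt{\sqrt{18889} + \left(-3 + \frac{270}{31}\right)} = \sqrt{\sqrt{18889} + \frac{177}{31}} = \sqrt{\frac{177}{31} + \sqrt{18889}}$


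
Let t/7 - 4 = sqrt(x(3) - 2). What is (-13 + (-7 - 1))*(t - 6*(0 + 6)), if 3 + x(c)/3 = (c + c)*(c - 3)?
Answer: 168 - 147*I*sqrt(11) ≈ 168.0 - 487.54*I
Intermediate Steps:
x(c) = -9 + 6*c*(-3 + c) (x(c) = -9 + 3*((c + c)*(c - 3)) = -9 + 3*((2*c)*(-3 + c)) = -9 + 3*(2*c*(-3 + c)) = -9 + 6*c*(-3 + c))
t = 28 + 7*I*sqrt(11) (t = 28 + 7*sqrt((-9 - 18*3 + 6*3**2) - 2) = 28 + 7*sqrt((-9 - 54 + 6*9) - 2) = 28 + 7*sqrt((-9 - 54 + 54) - 2) = 28 + 7*sqrt(-9 - 2) = 28 + 7*sqrt(-11) = 28 + 7*(I*sqrt(11)) = 28 + 7*I*sqrt(11) ≈ 28.0 + 23.216*I)
(-13 + (-7 - 1))*(t - 6*(0 + 6)) = (-13 + (-7 - 1))*((28 + 7*I*sqrt(11)) - 6*(0 + 6)) = (-13 - 8)*((28 + 7*I*sqrt(11)) - 6*6) = -21*((28 + 7*I*sqrt(11)) - 1*36) = -21*((28 + 7*I*sqrt(11)) - 36) = -21*(-8 + 7*I*sqrt(11)) = 168 - 147*I*sqrt(11)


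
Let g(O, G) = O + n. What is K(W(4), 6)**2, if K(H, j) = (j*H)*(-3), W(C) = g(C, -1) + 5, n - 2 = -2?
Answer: 26244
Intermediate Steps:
n = 0 (n = 2 - 2 = 0)
g(O, G) = O (g(O, G) = O + 0 = O)
W(C) = 5 + C (W(C) = C + 5 = 5 + C)
K(H, j) = -3*H*j (K(H, j) = (H*j)*(-3) = -3*H*j)
K(W(4), 6)**2 = (-3*(5 + 4)*6)**2 = (-3*9*6)**2 = (-162)**2 = 26244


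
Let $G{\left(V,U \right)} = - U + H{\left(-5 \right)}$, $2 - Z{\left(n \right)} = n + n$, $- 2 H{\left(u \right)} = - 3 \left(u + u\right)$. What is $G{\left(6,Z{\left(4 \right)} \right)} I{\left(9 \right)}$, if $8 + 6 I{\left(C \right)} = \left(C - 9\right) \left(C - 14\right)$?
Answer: $12$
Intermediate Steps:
$H{\left(u \right)} = 3 u$ ($H{\left(u \right)} = - \frac{\left(-3\right) \left(u + u\right)}{2} = - \frac{\left(-3\right) 2 u}{2} = - \frac{\left(-6\right) u}{2} = 3 u$)
$Z{\left(n \right)} = 2 - 2 n$ ($Z{\left(n \right)} = 2 - \left(n + n\right) = 2 - 2 n$)
$G{\left(V,U \right)} = -15 - U$ ($G{\left(V,U \right)} = - U + 3 \left(-5\right) = - U - 15 = -15 - U$)
$I{\left(C \right)} = - \frac{4}{3} + \frac{\left(-14 + C\right) \left(-9 + C\right)}{6}$ ($I{\left(C \right)} = - \frac{4}{3} + \frac{\left(C - 9\right) \left(C - 14\right)}{6} = - \frac{4}{3} + \frac{\left(-9 + C\right) \left(-14 + C\right)}{6} = - \frac{4}{3} + \frac{\left(-14 + C\right) \left(-9 + C\right)}{6}$)
$G{\left(6,Z{\left(4 \right)} \right)} I{\left(9 \right)} = \left(-15 - \left(2 - 8\right)\right) \left(\frac{59}{3} - \frac{69}{2} + \frac{9^{2}}{6}\right) = \left(-15 - \left(2 - 8\right)\right) \left(\frac{59}{3} - \frac{69}{2} + \frac{1}{6} \cdot 81\right) = \left(-15 - -6\right) \left(\frac{59}{3} - \frac{69}{2} + \frac{27}{2}\right) = \left(-15 + 6\right) \left(- \frac{4}{3}\right) = \left(-9\right) \left(- \frac{4}{3}\right) = 12$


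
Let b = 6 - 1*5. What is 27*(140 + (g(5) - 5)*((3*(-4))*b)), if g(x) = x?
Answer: 3780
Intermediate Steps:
b = 1 (b = 6 - 5 = 1)
27*(140 + (g(5) - 5)*((3*(-4))*b)) = 27*(140 + (5 - 5)*((3*(-4))*1)) = 27*(140 + 0*(-12*1)) = 27*(140 + 0*(-12)) = 27*(140 + 0) = 27*140 = 3780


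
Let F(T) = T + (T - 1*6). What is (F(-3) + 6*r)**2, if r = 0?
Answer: 144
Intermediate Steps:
F(T) = -6 + 2*T (F(T) = T + (T - 6) = T + (-6 + T) = -6 + 2*T)
(F(-3) + 6*r)**2 = ((-6 + 2*(-3)) + 6*0)**2 = ((-6 - 6) + 0)**2 = (-12 + 0)**2 = (-12)**2 = 144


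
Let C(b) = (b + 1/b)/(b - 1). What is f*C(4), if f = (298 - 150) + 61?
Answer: 3553/12 ≈ 296.08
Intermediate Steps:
C(b) = (b + 1/b)/(-1 + b)
f = 209 (f = 148 + 61 = 209)
f*C(4) = 209*((1 + 4²)/(4*(-1 + 4))) = 209*((¼)*(1 + 16)/3) = 209*((¼)*(⅓)*17) = 209*(17/12) = 3553/12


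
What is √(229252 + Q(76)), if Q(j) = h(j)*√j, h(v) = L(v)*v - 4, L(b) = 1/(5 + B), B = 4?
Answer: 2*√(515817 + 20*√19)/3 ≈ 478.84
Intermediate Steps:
L(b) = ⅑ (L(b) = 1/(5 + 4) = 1/9 = ⅑)
h(v) = -4 + v/9 (h(v) = v/9 - 4 = -4 + v/9)
Q(j) = √j*(-4 + j/9) (Q(j) = (-4 + j/9)*√j = √j*(-4 + j/9))
√(229252 + Q(76)) = √(229252 + √76*(-36 + 76)/9) = √(229252 + (⅑)*(2*√19)*40) = √(229252 + 80*√19/9)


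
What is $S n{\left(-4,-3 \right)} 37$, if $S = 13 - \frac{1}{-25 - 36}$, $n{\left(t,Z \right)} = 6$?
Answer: $\frac{176268}{61} \approx 2889.6$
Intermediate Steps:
$S = \frac{794}{61}$ ($S = 13 - \frac{1}{-61} = 13 - - \frac{1}{61} = 13 + \frac{1}{61} = \frac{794}{61} \approx 13.016$)
$S n{\left(-4,-3 \right)} 37 = \frac{794}{61} \cdot 6 \cdot 37 = \frac{4764}{61} \cdot 37 = \frac{176268}{61}$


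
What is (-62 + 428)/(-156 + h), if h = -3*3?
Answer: -122/55 ≈ -2.2182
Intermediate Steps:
h = -9
(-62 + 428)/(-156 + h) = (-62 + 428)/(-156 - 9) = 366/(-165) = 366*(-1/165) = -122/55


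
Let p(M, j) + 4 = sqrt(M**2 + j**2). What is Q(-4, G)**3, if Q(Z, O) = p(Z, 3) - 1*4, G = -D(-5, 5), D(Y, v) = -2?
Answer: -27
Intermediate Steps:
p(M, j) = -4 + sqrt(M**2 + j**2)
G = 2 (G = -1*(-2) = 2)
Q(Z, O) = -8 + sqrt(9 + Z**2) (Q(Z, O) = (-4 + sqrt(Z**2 + 3**2)) - 1*4 = (-4 + sqrt(Z**2 + 9)) - 4 = (-4 + sqrt(9 + Z**2)) - 4 = -8 + sqrt(9 + Z**2))
Q(-4, G)**3 = (-8 + sqrt(9 + (-4)**2))**3 = (-8 + sqrt(9 + 16))**3 = (-8 + sqrt(25))**3 = (-8 + 5)**3 = (-3)**3 = -27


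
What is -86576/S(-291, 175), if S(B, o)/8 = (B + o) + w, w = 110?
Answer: 5411/3 ≈ 1803.7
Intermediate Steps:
S(B, o) = 880 + 8*B + 8*o (S(B, o) = 8*((B + o) + 110) = 8*(110 + B + o) = 880 + 8*B + 8*o)
-86576/S(-291, 175) = -86576/(880 + 8*(-291) + 8*175) = -86576/(880 - 2328 + 1400) = -86576/(-48) = -86576*(-1/48) = 5411/3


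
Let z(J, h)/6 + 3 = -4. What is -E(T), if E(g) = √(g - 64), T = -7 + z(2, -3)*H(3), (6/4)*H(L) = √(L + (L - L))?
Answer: -I*√(71 + 28*√3) ≈ -10.931*I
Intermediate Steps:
z(J, h) = -42 (z(J, h) = -18 + 6*(-4) = -18 - 24 = -42)
H(L) = 2*√L/3 (H(L) = 2*√(L + (L - L))/3 = 2*√(L + 0)/3 = 2*√L/3)
T = -7 - 28*√3 ≈ -55.497
E(g) = √(-64 + g)
-E(T) = -√(-64 + (-7 - 28*√3)) = -√(-71 - 28*√3)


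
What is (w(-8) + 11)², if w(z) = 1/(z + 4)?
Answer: 1849/16 ≈ 115.56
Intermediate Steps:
w(z) = 1/(4 + z)
(w(-8) + 11)² = (1/(4 - 8) + 11)² = (1/(-4) + 11)² = (-¼ + 11)² = (43/4)² = 1849/16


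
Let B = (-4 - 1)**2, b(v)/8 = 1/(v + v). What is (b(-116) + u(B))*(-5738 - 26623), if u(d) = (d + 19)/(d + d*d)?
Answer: -10128993/9425 ≈ -1074.7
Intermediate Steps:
b(v) = 4/v (b(v) = 8/(v + v) = 8/((2*v)) = 8*(1/(2*v)) = 4/v)
B = 25 (B = (-5)**2 = 25)
u(d) = (19 + d)/(d + d**2)
(b(-116) + u(B))*(-5738 - 26623) = (4/(-116) + (19 + 25)/(25*(1 + 25)))*(-5738 - 26623) = (4*(-1/116) + (1/25)*44/26)*(-32361) = (-1/29 + (1/25)*(1/26)*44)*(-32361) = (-1/29 + 22/325)*(-32361) = (313/9425)*(-32361) = -10128993/9425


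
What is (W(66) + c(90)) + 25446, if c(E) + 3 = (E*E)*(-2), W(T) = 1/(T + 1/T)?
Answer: 40271817/4357 ≈ 9243.0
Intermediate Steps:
c(E) = -3 - 2*E² (c(E) = -3 + (E*E)*(-2) = -3 + E²*(-2) = -3 - 2*E²)
(W(66) + c(90)) + 25446 = (66/(1 + 66²) + (-3 - 2*90²)) + 25446 = (66/(1 + 4356) + (-3 - 2*8100)) + 25446 = (66/4357 + (-3 - 16200)) + 25446 = (66*(1/4357) - 16203) + 25446 = (66/4357 - 16203) + 25446 = -70596405/4357 + 25446 = 40271817/4357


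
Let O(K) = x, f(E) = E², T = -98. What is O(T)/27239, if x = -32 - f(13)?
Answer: -201/27239 ≈ -0.0073791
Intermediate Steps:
x = -201 (x = -32 - 1*13² = -32 - 1*169 = -32 - 169 = -201)
O(K) = -201
O(T)/27239 = -201/27239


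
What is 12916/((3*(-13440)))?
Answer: -3229/10080 ≈ -0.32034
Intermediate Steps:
12916/((3*(-13440))) = 12916/(-40320) = 12916*(-1/40320) = -3229/10080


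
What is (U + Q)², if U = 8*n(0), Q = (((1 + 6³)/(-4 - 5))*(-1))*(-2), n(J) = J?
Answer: 188356/81 ≈ 2325.4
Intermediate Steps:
Q = -434/9 (Q = (((1 + 216)/(-9))*(-1))*(-2) = ((217*(-⅑))*(-1))*(-2) = -217/9*(-1)*(-2) = (217/9)*(-2) = -434/9 ≈ -48.222)
U = 0 (U = 8*0 = 0)
(U + Q)² = (0 - 434/9)² = (-434/9)² = 188356/81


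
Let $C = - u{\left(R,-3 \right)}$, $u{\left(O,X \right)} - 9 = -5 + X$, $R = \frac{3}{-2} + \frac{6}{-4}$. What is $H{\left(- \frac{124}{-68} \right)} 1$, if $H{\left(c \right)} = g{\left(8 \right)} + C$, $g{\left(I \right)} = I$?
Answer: $7$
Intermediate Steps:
$R = -3$ ($R = 3 \left(- \frac{1}{2}\right) + 6 \left(- \frac{1}{4}\right) = - \frac{3}{2} - \frac{3}{2} = -3$)
$u{\left(O,X \right)} = 4 + X$ ($u{\left(O,X \right)} = 9 + \left(-5 + X\right) = 4 + X$)
$C = -1$ ($C = - (4 - 3) = \left(-1\right) 1 = -1$)
$H{\left(c \right)} = 7$ ($H{\left(c \right)} = 8 - 1 = 7$)
$H{\left(- \frac{124}{-68} \right)} 1 = 7 \cdot 1 = 7$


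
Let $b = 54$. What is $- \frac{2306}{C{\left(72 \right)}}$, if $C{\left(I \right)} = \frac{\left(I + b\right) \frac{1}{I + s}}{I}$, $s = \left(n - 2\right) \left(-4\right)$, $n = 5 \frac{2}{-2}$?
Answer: $- \frac{922400}{7} \approx -1.3177 \cdot 10^{5}$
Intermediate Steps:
$n = -5$ ($n = 5 \cdot 2 \left(- \frac{1}{2}\right) = 5 \left(-1\right) = -5$)
$s = 28$ ($s = \left(-5 - 2\right) \left(-4\right) = \left(-7\right) \left(-4\right) = 28$)
$C{\left(I \right)} = \frac{54 + I}{I \left(28 + I\right)}$ ($C{\left(I \right)} = \frac{\left(I + 54\right) \frac{1}{I + 28}}{I} = \frac{\left(54 + I\right) \frac{1}{28 + I}}{I} = \frac{\frac{1}{28 + I} \left(54 + I\right)}{I} = \frac{54 + I}{I \left(28 + I\right)}$)
$- \frac{2306}{C{\left(72 \right)}} = - \frac{2306}{\frac{1}{72} \frac{1}{28 + 72} \left(54 + 72\right)} = - \frac{2306}{\frac{1}{72} \cdot \frac{1}{100} \cdot 126} = - \frac{2306}{\frac{7}{400}} = \left(-2306\right) \frac{400}{7} = - \frac{922400}{7}$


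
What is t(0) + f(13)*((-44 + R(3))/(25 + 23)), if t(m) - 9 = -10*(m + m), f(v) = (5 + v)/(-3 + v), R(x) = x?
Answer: 597/80 ≈ 7.4625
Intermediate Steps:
f(v) = (5 + v)/(-3 + v)
t(m) = 9 - 20*m (t(m) = 9 - 10*(m + m) = 9 - 20*m)
t(0) + f(13)*((-44 + R(3))/(25 + 23)) = (9 - 20*0) + ((5 + 13)/(-3 + 13))*((-44 + 3)/(25 + 23)) = (9 + 0) + (18/10)*(-41/48) = 9 + ((1/10)*18)*(-41*1/48) = 9 + (9/5)*(-41/48) = 9 - 123/80 = 597/80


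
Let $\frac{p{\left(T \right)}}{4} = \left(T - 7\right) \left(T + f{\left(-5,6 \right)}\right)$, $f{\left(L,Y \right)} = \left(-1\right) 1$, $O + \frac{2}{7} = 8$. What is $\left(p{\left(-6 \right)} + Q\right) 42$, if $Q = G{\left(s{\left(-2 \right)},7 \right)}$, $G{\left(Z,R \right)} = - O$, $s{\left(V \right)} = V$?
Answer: $14964$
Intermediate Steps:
$O = \frac{54}{7}$ ($O = - \frac{2}{7} + 8 = \frac{54}{7} \approx 7.7143$)
$f{\left(L,Y \right)} = -1$
$p{\left(T \right)} = 4 \left(-1 + T\right) \left(-7 + T\right)$ ($p{\left(T \right)} = 4 \left(T - 7\right) \left(T - 1\right) = 4 \left(-7 + T\right) \left(-1 + T\right) = 4 \left(-1 + T\right) \left(-7 + T\right)$)
$G{\left(Z,R \right)} = - \frac{54}{7}$ ($G{\left(Z,R \right)} = \left(-1\right) \frac{54}{7} = - \frac{54}{7}$)
$Q = - \frac{54}{7} \approx -7.7143$
$\left(p{\left(-6 \right)} + Q\right) 42 = \left(\left(28 - -192 + 4 \left(-6\right)^{2}\right) - \frac{54}{7}\right) 42 = \left(\left(28 + 192 + 4 \cdot 36\right) - \frac{54}{7}\right) 42 = \left(\left(28 + 192 + 144\right) - \frac{54}{7}\right) 42 = \left(364 - \frac{54}{7}\right) 42 = \frac{2494}{7} \cdot 42 = 14964$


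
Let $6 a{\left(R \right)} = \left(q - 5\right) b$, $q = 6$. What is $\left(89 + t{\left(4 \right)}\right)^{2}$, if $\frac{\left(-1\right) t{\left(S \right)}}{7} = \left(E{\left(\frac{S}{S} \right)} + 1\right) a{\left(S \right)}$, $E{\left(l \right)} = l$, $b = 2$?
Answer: $\frac{64009}{9} \approx 7112.1$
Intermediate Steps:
$a{\left(R \right)} = \frac{1}{3}$ ($a{\left(R \right)} = \frac{\left(6 - 5\right) 2}{6} = \frac{1 \cdot 2}{6} = \frac{1}{6} \cdot 2 = \frac{1}{3}$)
$t{\left(S \right)} = - \frac{14}{3}$ ($t{\left(S \right)} = - 7 \left(\frac{S}{S} + 1\right) \frac{1}{3} = - 7 \left(1 + 1\right) \frac{1}{3} = - 7 \cdot 2 \cdot \frac{1}{3} = \left(-7\right) \frac{2}{3} = - \frac{14}{3}$)
$\left(89 + t{\left(4 \right)}\right)^{2} = \left(89 - \frac{14}{3}\right)^{2} = \left(\frac{253}{3}\right)^{2} = \frac{64009}{9}$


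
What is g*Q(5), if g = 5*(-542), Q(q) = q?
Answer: -13550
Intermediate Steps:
g = -2710
g*Q(5) = -2710*5 = -13550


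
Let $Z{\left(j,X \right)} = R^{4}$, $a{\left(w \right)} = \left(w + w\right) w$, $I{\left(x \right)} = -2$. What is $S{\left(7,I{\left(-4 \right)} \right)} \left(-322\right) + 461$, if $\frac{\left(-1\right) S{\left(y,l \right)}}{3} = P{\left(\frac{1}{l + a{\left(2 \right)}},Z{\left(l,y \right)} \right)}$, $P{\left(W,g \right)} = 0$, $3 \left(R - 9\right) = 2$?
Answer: $461$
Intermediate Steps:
$a{\left(w \right)} = 2 w^{2}$ ($a{\left(w \right)} = 2 w w = 2 w^{2}$)
$R = \frac{29}{3}$ ($R = 9 + \frac{1}{3} \cdot 2 = 9 + \frac{2}{3} = \frac{29}{3} \approx 9.6667$)
$Z{\left(j,X \right)} = \frac{707281}{81}$ ($Z{\left(j,X \right)} = \left(\frac{29}{3}\right)^{4} = \frac{707281}{81}$)
$S{\left(y,l \right)} = 0$ ($S{\left(y,l \right)} = \left(-3\right) 0 = 0$)
$S{\left(7,I{\left(-4 \right)} \right)} \left(-322\right) + 461 = 0 \left(-322\right) + 461 = 0 + 461 = 461$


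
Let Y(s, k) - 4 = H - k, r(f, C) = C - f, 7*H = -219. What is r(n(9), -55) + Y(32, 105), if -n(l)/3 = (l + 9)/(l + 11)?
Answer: -12921/70 ≈ -184.59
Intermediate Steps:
H = -219/7 (H = (⅐)*(-219) = -219/7 ≈ -31.286)
n(l) = -3*(9 + l)/(11 + l) (n(l) = -3*(l + 9)/(l + 11) = -3*(9 + l)/(11 + l))
Y(s, k) = -191/7 - k (Y(s, k) = 4 + (-219/7 - k) = -191/7 - k)
r(n(9), -55) + Y(32, 105) = (-55 - 3*(-9 - 1*9)/(11 + 9)) + (-191/7 - 1*105) = (-55 - 3*(-9 - 9)/20) + (-191/7 - 105) = (-55 - 3*(-18)/20) - 926/7 = (-55 - 1*(-27/10)) - 926/7 = (-55 + 27/10) - 926/7 = -523/10 - 926/7 = -12921/70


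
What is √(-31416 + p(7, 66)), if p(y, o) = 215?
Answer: I*√31201 ≈ 176.64*I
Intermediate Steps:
√(-31416 + p(7, 66)) = √(-31416 + 215) = √(-31201) = I*√31201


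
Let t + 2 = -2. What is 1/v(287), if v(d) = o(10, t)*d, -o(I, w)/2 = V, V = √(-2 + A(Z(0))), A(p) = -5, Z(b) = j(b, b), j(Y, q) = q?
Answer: I*√7/4018 ≈ 0.00065847*I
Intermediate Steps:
Z(b) = b
t = -4 (t = -2 - 2 = -4)
V = I*√7 (V = √(-2 - 5) = √(-7) = I*√7 ≈ 2.6458*I)
o(I, w) = -2*I*√7
v(d) = -2*I*d*√7 (v(d) = (-2*I*√7)*d = -2*I*d*√7)
1/v(287) = 1/(-2*I*287*√7) = 1/(-574*I*√7) = I*√7/4018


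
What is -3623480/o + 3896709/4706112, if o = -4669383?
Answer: 11749243156769/7324879789632 ≈ 1.6040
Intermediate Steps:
-3623480/o + 3896709/4706112 = -3623480/(-4669383) + 3896709/4706112 = -3623480*(-1/4669383) + 3896709*(1/4706112) = 3623480/4669383 + 1298903/1568704 = 11749243156769/7324879789632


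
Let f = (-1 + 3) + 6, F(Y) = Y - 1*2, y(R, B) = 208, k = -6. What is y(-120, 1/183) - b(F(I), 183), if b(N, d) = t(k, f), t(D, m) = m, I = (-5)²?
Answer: 200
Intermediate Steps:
I = 25
F(Y) = -2 + Y (F(Y) = Y - 2 = -2 + Y)
f = 8 (f = 2 + 6 = 8)
b(N, d) = 8
y(-120, 1/183) - b(F(I), 183) = 208 - 1*8 = 208 - 8 = 200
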